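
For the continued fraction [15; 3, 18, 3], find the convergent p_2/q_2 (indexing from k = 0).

Using pₖ = aₖpₖ₋₁ + pₖ₋₂, qₖ = aₖqₖ₋₁ + qₖ₋₂ (with p₋₁=1, p₋₂=0, q₋₁=0, q₋₂=1):
  k=0: a=15, p=15, q=1
  k=1: a=3, p=46, q=3
  k=2: a=18, p=843, q=55

843/55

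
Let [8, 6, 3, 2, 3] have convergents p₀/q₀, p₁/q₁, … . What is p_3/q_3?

359/44

Using pₖ = aₖpₖ₋₁ + pₖ₋₂, qₖ = aₖqₖ₋₁ + qₖ₋₂ (with p₋₁=1, p₋₂=0, q₋₁=0, q₋₂=1):
  k=0: a=8, p=8, q=1
  k=1: a=6, p=49, q=6
  k=2: a=3, p=155, q=19
  k=3: a=2, p=359, q=44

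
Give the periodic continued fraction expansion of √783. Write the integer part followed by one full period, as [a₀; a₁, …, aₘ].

a₀ = ⌊√783⌋ = 27.

[27; 1, 54]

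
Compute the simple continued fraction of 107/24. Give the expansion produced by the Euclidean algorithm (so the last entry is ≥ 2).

107 = 4·24 + 11
24 = 2·11 + 2
11 = 5·2 + 1
2 = 2·1 + 0  (stop)
So 107/24 = [4; 2, 5, 2].

[4; 2, 5, 2]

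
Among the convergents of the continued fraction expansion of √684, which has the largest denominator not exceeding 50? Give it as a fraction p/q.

340/13

√684 = [26; 6, 1, 1, 12, 1, 1, 6, 52, …] (period length 8).
Convergents:
  p_0/q_0 = 26/1
  p_1/q_1 = 157/6
  p_2/q_2 = 183/7
  p_3/q_3 = 340/13
  p_4/q_4 = 4263/163
q_3 = 13 ≤ 50 < 163 = q_4, so the answer is 340/13.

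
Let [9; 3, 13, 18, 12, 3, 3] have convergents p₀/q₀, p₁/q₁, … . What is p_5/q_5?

250573/26871

Using pₖ = aₖpₖ₋₁ + pₖ₋₂, qₖ = aₖqₖ₋₁ + qₖ₋₂ (with p₋₁=1, p₋₂=0, q₋₁=0, q₋₂=1):
  k=0: a=9, p=9, q=1
  k=1: a=3, p=28, q=3
  k=2: a=13, p=373, q=40
  k=3: a=18, p=6742, q=723
  k=4: a=12, p=81277, q=8716
  k=5: a=3, p=250573, q=26871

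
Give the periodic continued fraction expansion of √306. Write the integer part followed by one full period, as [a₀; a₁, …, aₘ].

a₀ = ⌊√306⌋ = 17.
With m₀=0, d₀=1 and mₖ₊₁ = dₖaₖ − mₖ, dₖ₊₁ = (n − mₖ₊₁²)/dₖ, aₖ₊₁ = ⌊(a₀+mₖ₊₁)/dₖ₊₁⌋:
  k=1: m=17, d=17, a=2
  k=2: m=17, d=1, a=34
d=1 and a=2a₀=34 at k=2, so the next step gives (m, d) = (17, 17) again — its k=1 value — and the period has length 2.

[17; 2, 34]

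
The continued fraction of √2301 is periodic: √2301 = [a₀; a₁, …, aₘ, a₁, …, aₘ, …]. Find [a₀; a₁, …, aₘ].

a₀ = ⌊√2301⌋ = 47.
With m₀=0, d₀=1 and mₖ₊₁ = dₖaₖ − mₖ, dₖ₊₁ = (n − mₖ₊₁²)/dₖ, aₖ₊₁ = ⌊(a₀+mₖ₊₁)/dₖ₊₁⌋:
  k=1: m=47, d=92, a=1
  k=2: m=45, d=3, a=30
  k=3: m=45, d=92, a=1
  k=4: m=47, d=1, a=94
d=1 and a=2a₀=94 at k=4, so the next step gives (m, d) = (47, 92) again — its k=1 value — and the period has length 4.

[47; 1, 30, 1, 94]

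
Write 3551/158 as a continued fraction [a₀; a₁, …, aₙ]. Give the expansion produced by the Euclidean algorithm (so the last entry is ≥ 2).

[22; 2, 9, 2, 1, 2]

3551 = 22·158 + 75
158 = 2·75 + 8
75 = 9·8 + 3
8 = 2·3 + 2
3 = 1·2 + 1
2 = 2·1 + 0  (stop)
So 3551/158 = [22; 2, 9, 2, 1, 2].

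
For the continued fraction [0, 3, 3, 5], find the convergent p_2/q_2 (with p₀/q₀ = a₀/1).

Using pₖ = aₖpₖ₋₁ + pₖ₋₂, qₖ = aₖqₖ₋₁ + qₖ₋₂ (with p₋₁=1, p₋₂=0, q₋₁=0, q₋₂=1):
  k=0: a=0, p=0, q=1
  k=1: a=3, p=1, q=3
  k=2: a=3, p=3, q=10

3/10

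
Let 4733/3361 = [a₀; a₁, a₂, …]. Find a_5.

8

4733 = 1·3361 + 1372   →  a_0 = 1
3361 = 2·1372 + 617   →  a_1 = 2
1372 = 2·617 + 138   →  a_2 = 2
617 = 4·138 + 65   →  a_3 = 4
138 = 2·65 + 8   →  a_4 = 2
65 = 8·8 + 1   →  a_5 = 8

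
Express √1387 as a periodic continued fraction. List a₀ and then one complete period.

a₀ = ⌊√1387⌋ = 37.

[37; 4, 8, 37, 8, 4, 74]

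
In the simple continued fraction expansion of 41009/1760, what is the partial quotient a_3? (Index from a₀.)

17

41009 = 23·1760 + 529   →  a_0 = 23
1760 = 3·529 + 173   →  a_1 = 3
529 = 3·173 + 10   →  a_2 = 3
173 = 17·10 + 3   →  a_3 = 17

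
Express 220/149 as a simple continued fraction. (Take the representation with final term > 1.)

220 = 1*149 + 71
149 = 2*71 + 7
71 = 10*7 + 1
7 = 7*1 + 0  (stop)
So 220/149 = [1; 2, 10, 7].

[1; 2, 10, 7]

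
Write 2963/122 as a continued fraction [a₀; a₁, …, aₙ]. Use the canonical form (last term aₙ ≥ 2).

[24; 3, 2, 17]

2963 = 24·122 + 35
122 = 3·35 + 17
35 = 2·17 + 1
17 = 17·1 + 0  (stop)
So 2963/122 = [24; 3, 2, 17].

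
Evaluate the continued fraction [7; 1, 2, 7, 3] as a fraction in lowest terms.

Using pₖ = aₖpₖ₋₁ + pₖ₋₂ and qₖ = aₖqₖ₋₁ + qₖ₋₂:
  k=0: a=7, p=7, q=1
  k=1: a=1, p=8, q=1
  k=2: a=2, p=23, q=3
  k=3: a=7, p=169, q=22
  k=4: a=3, p=530, q=69

530/69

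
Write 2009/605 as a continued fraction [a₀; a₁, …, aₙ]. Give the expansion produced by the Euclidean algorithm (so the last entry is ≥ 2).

2009 = 3×605 + 194
605 = 3×194 + 23
194 = 8×23 + 10
23 = 2×10 + 3
10 = 3×3 + 1
3 = 3×1 + 0  (stop)
So 2009/605 = [3; 3, 8, 2, 3, 3].

[3; 3, 8, 2, 3, 3]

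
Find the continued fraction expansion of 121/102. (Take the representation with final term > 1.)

[1; 5, 2, 1, 2, 2]

121 = 1×102 + 19
102 = 5×19 + 7
19 = 2×7 + 5
7 = 1×5 + 2
5 = 2×2 + 1
2 = 2×1 + 0  (stop)
So 121/102 = [1; 5, 2, 1, 2, 2].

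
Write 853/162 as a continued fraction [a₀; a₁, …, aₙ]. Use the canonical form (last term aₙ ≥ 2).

853 = 5×162 + 43
162 = 3×43 + 33
43 = 1×33 + 10
33 = 3×10 + 3
10 = 3×3 + 1
3 = 3×1 + 0  (stop)
So 853/162 = [5; 3, 1, 3, 3, 3].

[5; 3, 1, 3, 3, 3]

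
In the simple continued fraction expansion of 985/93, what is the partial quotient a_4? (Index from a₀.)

4

985 = 10·93 + 55   →  a_0 = 10
93 = 1·55 + 38   →  a_1 = 1
55 = 1·38 + 17   →  a_2 = 1
38 = 2·17 + 4   →  a_3 = 2
17 = 4·4 + 1   →  a_4 = 4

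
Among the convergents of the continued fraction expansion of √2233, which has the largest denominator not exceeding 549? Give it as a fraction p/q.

√2233 = [47; 3, 1, 12, 1, 3, 94, …] (period length 6).
Convergents:
  p_0/q_0 = 47/1
  p_1/q_1 = 142/3
  p_2/q_2 = 189/4
  p_3/q_3 = 2410/51
  p_4/q_4 = 2599/55
  p_5/q_5 = 10207/216
  p_6/q_6 = 962057/20359
q_5 = 216 ≤ 549 < 20359 = q_6, so the answer is 10207/216.

10207/216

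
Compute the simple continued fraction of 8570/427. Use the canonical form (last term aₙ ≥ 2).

[20; 14, 4, 3, 2]

8570 = 20×427 + 30
427 = 14×30 + 7
30 = 4×7 + 2
7 = 3×2 + 1
2 = 2×1 + 0  (stop)
So 8570/427 = [20; 14, 4, 3, 2].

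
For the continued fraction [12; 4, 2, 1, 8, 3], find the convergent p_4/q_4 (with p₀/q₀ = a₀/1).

Using pₖ = aₖpₖ₋₁ + pₖ₋₂, qₖ = aₖqₖ₋₁ + qₖ₋₂ (with p₋₁=1, p₋₂=0, q₋₁=0, q₋₂=1):
  k=0: a=12, p=12, q=1
  k=1: a=4, p=49, q=4
  k=2: a=2, p=110, q=9
  k=3: a=1, p=159, q=13
  k=4: a=8, p=1382, q=113

1382/113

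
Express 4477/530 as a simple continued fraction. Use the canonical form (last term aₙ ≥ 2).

4477 = 8·530 + 237
530 = 2·237 + 56
237 = 4·56 + 13
56 = 4·13 + 4
13 = 3·4 + 1
4 = 4·1 + 0  (stop)
So 4477/530 = [8; 2, 4, 4, 3, 4].

[8; 2, 4, 4, 3, 4]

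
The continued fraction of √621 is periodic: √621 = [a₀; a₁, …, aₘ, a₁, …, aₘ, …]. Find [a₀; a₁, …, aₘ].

a₀ = ⌊√621⌋ = 24.

[24; 1, 11, 2, 11, 1, 48]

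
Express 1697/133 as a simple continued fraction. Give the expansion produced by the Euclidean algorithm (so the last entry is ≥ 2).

[12; 1, 3, 6, 2, 2]

1697 = 12×133 + 101
133 = 1×101 + 32
101 = 3×32 + 5
32 = 6×5 + 2
5 = 2×2 + 1
2 = 2×1 + 0  (stop)
So 1697/133 = [12; 1, 3, 6, 2, 2].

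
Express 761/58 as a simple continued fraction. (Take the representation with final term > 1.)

[13; 8, 3, 2]

761 = 13*58 + 7
58 = 8*7 + 2
7 = 3*2 + 1
2 = 2*1 + 0  (stop)
So 761/58 = [13; 8, 3, 2].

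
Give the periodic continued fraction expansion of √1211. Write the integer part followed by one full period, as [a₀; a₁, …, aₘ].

a₀ = ⌊√1211⌋ = 34.
With m₀=0, d₀=1 and mₖ₊₁ = dₖaₖ − mₖ, dₖ₊₁ = (n − mₖ₊₁²)/dₖ, aₖ₊₁ = ⌊(a₀+mₖ₊₁)/dₖ₊₁⌋:
  k=1: m=34, d=55, a=1
  k=2: m=21, d=14, a=3
  k=3: m=21, d=55, a=1
  k=4: m=34, d=1, a=68
d=1 and a=2a₀=68 at k=4, so the next step gives (m, d) = (34, 55) again — its k=1 value — and the period has length 4.

[34; 1, 3, 1, 68]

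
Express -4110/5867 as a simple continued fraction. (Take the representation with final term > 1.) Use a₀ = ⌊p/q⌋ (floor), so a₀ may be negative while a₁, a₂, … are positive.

-4110 = -1×5867 + 1757
5867 = 3×1757 + 596
1757 = 2×596 + 565
596 = 1×565 + 31
565 = 18×31 + 7
31 = 4×7 + 3
7 = 2×3 + 1
3 = 3×1 + 0  (stop)
So -4110/5867 = [-1; 3, 2, 1, 18, 4, 2, 3].

[-1; 3, 2, 1, 18, 4, 2, 3]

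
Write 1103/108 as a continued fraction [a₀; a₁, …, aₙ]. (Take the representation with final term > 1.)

[10; 4, 1, 2, 3, 2]

1103 = 10×108 + 23
108 = 4×23 + 16
23 = 1×16 + 7
16 = 2×7 + 2
7 = 3×2 + 1
2 = 2×1 + 0  (stop)
So 1103/108 = [10; 4, 1, 2, 3, 2].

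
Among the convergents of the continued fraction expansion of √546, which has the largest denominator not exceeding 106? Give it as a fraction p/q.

√546 = [23; 2, 1, 2, 1, 2, 46, …] (period length 6).
Convergents:
  p_0/q_0 = 23/1
  p_1/q_1 = 47/2
  p_2/q_2 = 70/3
  p_3/q_3 = 187/8
  p_4/q_4 = 257/11
  p_5/q_5 = 701/30
  p_6/q_6 = 32503/1391
q_5 = 30 ≤ 106 < 1391 = q_6, so the answer is 701/30.

701/30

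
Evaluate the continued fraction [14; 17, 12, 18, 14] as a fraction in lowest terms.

732492/52103

Fold from the inside: start with 14/1.
  18 + 1/14 = 253/14
  12 + 14/253 = 3050/253
  17 + 253/3050 = 52103/3050
  14 + 3050/52103 = 732492/52103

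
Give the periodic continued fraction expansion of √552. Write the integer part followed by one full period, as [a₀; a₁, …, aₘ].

a₀ = ⌊√552⌋ = 23.
With m₀=0, d₀=1 and mₖ₊₁ = dₖaₖ − mₖ, dₖ₊₁ = (n − mₖ₊₁²)/dₖ, aₖ₊₁ = ⌊(a₀+mₖ₊₁)/dₖ₊₁⌋:
  k=1: m=23, d=23, a=2
  k=2: m=23, d=1, a=46
d=1 and a=2a₀=46 at k=2, so the next step gives (m, d) = (23, 23) again — its k=1 value — and the period has length 2.

[23; 2, 46]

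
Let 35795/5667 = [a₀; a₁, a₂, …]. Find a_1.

35795 = 6·5667 + 1793   →  a_0 = 6
5667 = 3·1793 + 288   →  a_1 = 3

3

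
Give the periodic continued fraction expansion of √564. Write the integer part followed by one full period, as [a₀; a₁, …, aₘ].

a₀ = ⌊√564⌋ = 23.
With m₀=0, d₀=1 and mₖ₊₁ = dₖaₖ − mₖ, dₖ₊₁ = (n − mₖ₊₁²)/dₖ, aₖ₊₁ = ⌊(a₀+mₖ₊₁)/dₖ₊₁⌋:
  k=1: m=23, d=35, a=1
  k=2: m=12, d=12, a=2
  k=3: m=12, d=35, a=1
  k=4: m=23, d=1, a=46
d=1 and a=2a₀=46 at k=4, so the next step gives (m, d) = (23, 35) again — its k=1 value — and the period has length 4.

[23; 1, 2, 1, 46]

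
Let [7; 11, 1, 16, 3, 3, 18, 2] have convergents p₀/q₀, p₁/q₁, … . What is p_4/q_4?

Using pₖ = aₖpₖ₋₁ + pₖ₋₂, qₖ = aₖqₖ₋₁ + qₖ₋₂ (with p₋₁=1, p₋₂=0, q₋₁=0, q₋₂=1):
  k=0: a=7, p=7, q=1
  k=1: a=11, p=78, q=11
  k=2: a=1, p=85, q=12
  k=3: a=16, p=1438, q=203
  k=4: a=3, p=4399, q=621

4399/621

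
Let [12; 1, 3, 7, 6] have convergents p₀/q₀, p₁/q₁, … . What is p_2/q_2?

Using pₖ = aₖpₖ₋₁ + pₖ₋₂, qₖ = aₖqₖ₋₁ + qₖ₋₂ (with p₋₁=1, p₋₂=0, q₋₁=0, q₋₂=1):
  k=0: a=12, p=12, q=1
  k=1: a=1, p=13, q=1
  k=2: a=3, p=51, q=4

51/4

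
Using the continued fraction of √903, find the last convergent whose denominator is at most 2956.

√903 = [30; 20, 60, …] (period length 2).
Convergents:
  p_0/q_0 = 30/1
  p_1/q_1 = 601/20
  p_2/q_2 = 36090/1201
  p_3/q_3 = 722401/24040
q_2 = 1201 ≤ 2956 < 24040 = q_3, so the answer is 36090/1201.

36090/1201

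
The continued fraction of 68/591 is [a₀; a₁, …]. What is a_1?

68 = 0·591 + 68   →  a_0 = 0
591 = 8·68 + 47   →  a_1 = 8

8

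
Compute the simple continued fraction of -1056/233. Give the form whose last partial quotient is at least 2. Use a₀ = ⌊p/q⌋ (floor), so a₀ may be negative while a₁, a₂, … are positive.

[-5; 2, 7, 3, 1, 3]

-1056 = -5·233 + 109
233 = 2·109 + 15
109 = 7·15 + 4
15 = 3·4 + 3
4 = 1·3 + 1
3 = 3·1 + 0  (stop)
So -1056/233 = [-5; 2, 7, 3, 1, 3].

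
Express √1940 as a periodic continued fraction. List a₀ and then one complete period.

a₀ = ⌊√1940⌋ = 44.
With m₀=0, d₀=1 and mₖ₊₁ = dₖaₖ − mₖ, dₖ₊₁ = (n − mₖ₊₁²)/dₖ, aₖ₊₁ = ⌊(a₀+mₖ₊₁)/dₖ₊₁⌋:
  k=1: m=44, d=4, a=22
  k=2: m=44, d=1, a=88
d=1 and a=2a₀=88 at k=2, so the next step gives (m, d) = (44, 4) again — its k=1 value — and the period has length 2.

[44; 22, 88]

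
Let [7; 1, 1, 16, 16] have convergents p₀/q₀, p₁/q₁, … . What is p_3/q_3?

Using pₖ = aₖpₖ₋₁ + pₖ₋₂, qₖ = aₖqₖ₋₁ + qₖ₋₂ (with p₋₁=1, p₋₂=0, q₋₁=0, q₋₂=1):
  k=0: a=7, p=7, q=1
  k=1: a=1, p=8, q=1
  k=2: a=1, p=15, q=2
  k=3: a=16, p=248, q=33

248/33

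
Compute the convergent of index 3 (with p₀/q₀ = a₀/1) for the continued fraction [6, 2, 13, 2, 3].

363/56

Using pₖ = aₖpₖ₋₁ + pₖ₋₂, qₖ = aₖqₖ₋₁ + qₖ₋₂ (with p₋₁=1, p₋₂=0, q₋₁=0, q₋₂=1):
  k=0: a=6, p=6, q=1
  k=1: a=2, p=13, q=2
  k=2: a=13, p=175, q=27
  k=3: a=2, p=363, q=56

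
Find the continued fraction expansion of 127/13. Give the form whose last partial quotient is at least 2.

127 = 9·13 + 10
13 = 1·10 + 3
10 = 3·3 + 1
3 = 3·1 + 0  (stop)
So 127/13 = [9; 1, 3, 3].

[9; 1, 3, 3]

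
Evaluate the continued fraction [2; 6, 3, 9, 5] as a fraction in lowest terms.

1951/904

Using pₖ = aₖpₖ₋₁ + pₖ₋₂ and qₖ = aₖqₖ₋₁ + qₖ₋₂:
  k=0: a=2, p=2, q=1
  k=1: a=6, p=13, q=6
  k=2: a=3, p=41, q=19
  k=3: a=9, p=382, q=177
  k=4: a=5, p=1951, q=904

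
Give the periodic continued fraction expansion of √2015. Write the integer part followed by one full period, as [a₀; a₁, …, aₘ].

a₀ = ⌊√2015⌋ = 44.

[44; 1, 7, 1, 88]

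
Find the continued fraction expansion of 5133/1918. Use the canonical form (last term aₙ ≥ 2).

5133 = 2·1918 + 1297
1918 = 1·1297 + 621
1297 = 2·621 + 55
621 = 11·55 + 16
55 = 3·16 + 7
16 = 2·7 + 2
7 = 3·2 + 1
2 = 2·1 + 0  (stop)
So 5133/1918 = [2; 1, 2, 11, 3, 2, 3, 2].

[2; 1, 2, 11, 3, 2, 3, 2]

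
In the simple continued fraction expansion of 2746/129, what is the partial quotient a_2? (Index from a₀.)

2746 = 21·129 + 37   →  a_0 = 21
129 = 3·37 + 18   →  a_1 = 3
37 = 2·18 + 1   →  a_2 = 2

2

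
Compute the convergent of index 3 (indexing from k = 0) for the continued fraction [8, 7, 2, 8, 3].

1033/127

Using pₖ = aₖpₖ₋₁ + pₖ₋₂, qₖ = aₖqₖ₋₁ + qₖ₋₂ (with p₋₁=1, p₋₂=0, q₋₁=0, q₋₂=1):
  k=0: a=8, p=8, q=1
  k=1: a=7, p=57, q=7
  k=2: a=2, p=122, q=15
  k=3: a=8, p=1033, q=127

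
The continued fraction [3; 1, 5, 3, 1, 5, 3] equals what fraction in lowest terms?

Fold from the inside: start with 3/1.
  5 + 1/3 = 16/3
  1 + 3/16 = 19/16
  3 + 16/19 = 73/19
  5 + 19/73 = 384/73
  1 + 73/384 = 457/384
  3 + 384/457 = 1755/457

1755/457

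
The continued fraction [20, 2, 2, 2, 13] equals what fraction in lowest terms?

Fold from the inside: start with 13/1.
  2 + 1/13 = 27/13
  2 + 13/27 = 67/27
  2 + 27/67 = 161/67
  20 + 67/161 = 3287/161

3287/161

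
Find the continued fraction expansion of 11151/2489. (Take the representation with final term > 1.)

[4; 2, 12, 14, 7]

11151 = 4×2489 + 1195
2489 = 2×1195 + 99
1195 = 12×99 + 7
99 = 14×7 + 1
7 = 7×1 + 0  (stop)
So 11151/2489 = [4; 2, 12, 14, 7].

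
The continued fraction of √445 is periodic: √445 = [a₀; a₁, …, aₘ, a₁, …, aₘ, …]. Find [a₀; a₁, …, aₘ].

[21; 10, 1, 1, 10, 42]

a₀ = ⌊√445⌋ = 21.
With m₀=0, d₀=1 and mₖ₊₁ = dₖaₖ − mₖ, dₖ₊₁ = (n − mₖ₊₁²)/dₖ, aₖ₊₁ = ⌊(a₀+mₖ₊₁)/dₖ₊₁⌋:
  k=1: m=21, d=4, a=10
  k=2: m=19, d=21, a=1
  k=3: m=2, d=21, a=1
  k=4: m=19, d=4, a=10
  k=5: m=21, d=1, a=42
d=1 and a=2a₀=42 at k=5, so the next step gives (m, d) = (21, 4) again — its k=1 value — and the period has length 5.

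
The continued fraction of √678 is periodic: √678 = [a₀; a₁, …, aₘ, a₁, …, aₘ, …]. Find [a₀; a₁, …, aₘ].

a₀ = ⌊√678⌋ = 26.
With m₀=0, d₀=1 and mₖ₊₁ = dₖaₖ − mₖ, dₖ₊₁ = (n − mₖ₊₁²)/dₖ, aₖ₊₁ = ⌊(a₀+mₖ₊₁)/dₖ₊₁⌋:
  k=1: m=26, d=2, a=26
  k=2: m=26, d=1, a=52
d=1 and a=2a₀=52 at k=2, so the next step gives (m, d) = (26, 2) again — its k=1 value — and the period has length 2.

[26; 26, 52]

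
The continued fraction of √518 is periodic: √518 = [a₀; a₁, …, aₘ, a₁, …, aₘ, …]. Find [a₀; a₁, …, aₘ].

a₀ = ⌊√518⌋ = 22.

[22; 1, 3, 6, 3, 1, 44]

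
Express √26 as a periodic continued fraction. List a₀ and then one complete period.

[5; 10]

a₀ = ⌊√26⌋ = 5.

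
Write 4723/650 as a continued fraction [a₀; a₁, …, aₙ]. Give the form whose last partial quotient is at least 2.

[7; 3, 1, 3, 8, 2, 2]

4723 = 7·650 + 173
650 = 3·173 + 131
173 = 1·131 + 42
131 = 3·42 + 5
42 = 8·5 + 2
5 = 2·2 + 1
2 = 2·1 + 0  (stop)
So 4723/650 = [7; 3, 1, 3, 8, 2, 2].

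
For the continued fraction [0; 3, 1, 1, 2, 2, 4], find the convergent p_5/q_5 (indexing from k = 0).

Using pₖ = aₖpₖ₋₁ + pₖ₋₂, qₖ = aₖqₖ₋₁ + qₖ₋₂ (with p₋₁=1, p₋₂=0, q₋₁=0, q₋₂=1):
  k=0: a=0, p=0, q=1
  k=1: a=3, p=1, q=3
  k=2: a=1, p=1, q=4
  k=3: a=1, p=2, q=7
  k=4: a=2, p=5, q=18
  k=5: a=2, p=12, q=43

12/43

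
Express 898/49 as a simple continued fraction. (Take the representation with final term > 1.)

[18; 3, 16]

898 = 18×49 + 16
49 = 3×16 + 1
16 = 16×1 + 0  (stop)
So 898/49 = [18; 3, 16].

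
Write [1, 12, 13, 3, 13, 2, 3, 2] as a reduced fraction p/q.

115165/106357

Using pₖ = aₖpₖ₋₁ + pₖ₋₂ and qₖ = aₖqₖ₋₁ + qₖ₋₂:
  k=0: a=1, p=1, q=1
  k=1: a=12, p=13, q=12
  k=2: a=13, p=170, q=157
  k=3: a=3, p=523, q=483
  k=4: a=13, p=6969, q=6436
  k=5: a=2, p=14461, q=13355
  k=6: a=3, p=50352, q=46501
  k=7: a=2, p=115165, q=106357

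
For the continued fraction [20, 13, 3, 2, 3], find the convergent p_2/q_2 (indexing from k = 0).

803/40

Using pₖ = aₖpₖ₋₁ + pₖ₋₂, qₖ = aₖqₖ₋₁ + qₖ₋₂ (with p₋₁=1, p₋₂=0, q₋₁=0, q₋₂=1):
  k=0: a=20, p=20, q=1
  k=1: a=13, p=261, q=13
  k=2: a=3, p=803, q=40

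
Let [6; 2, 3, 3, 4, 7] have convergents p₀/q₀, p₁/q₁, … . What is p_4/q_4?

Using pₖ = aₖpₖ₋₁ + pₖ₋₂, qₖ = aₖqₖ₋₁ + qₖ₋₂ (with p₋₁=1, p₋₂=0, q₋₁=0, q₋₂=1):
  k=0: a=6, p=6, q=1
  k=1: a=2, p=13, q=2
  k=2: a=3, p=45, q=7
  k=3: a=3, p=148, q=23
  k=4: a=4, p=637, q=99

637/99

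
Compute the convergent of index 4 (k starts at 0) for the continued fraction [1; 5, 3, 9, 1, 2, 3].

Using pₖ = aₖpₖ₋₁ + pₖ₋₂, qₖ = aₖqₖ₋₁ + qₖ₋₂ (with p₋₁=1, p₋₂=0, q₋₁=0, q₋₂=1):
  k=0: a=1, p=1, q=1
  k=1: a=5, p=6, q=5
  k=2: a=3, p=19, q=16
  k=3: a=9, p=177, q=149
  k=4: a=1, p=196, q=165

196/165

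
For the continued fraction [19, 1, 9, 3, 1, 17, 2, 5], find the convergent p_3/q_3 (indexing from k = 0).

Using pₖ = aₖpₖ₋₁ + pₖ₋₂, qₖ = aₖqₖ₋₁ + qₖ₋₂ (with p₋₁=1, p₋₂=0, q₋₁=0, q₋₂=1):
  k=0: a=19, p=19, q=1
  k=1: a=1, p=20, q=1
  k=2: a=9, p=199, q=10
  k=3: a=3, p=617, q=31

617/31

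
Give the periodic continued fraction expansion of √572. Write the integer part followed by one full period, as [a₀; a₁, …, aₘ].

[23; 1, 10, 1, 46]

a₀ = ⌊√572⌋ = 23.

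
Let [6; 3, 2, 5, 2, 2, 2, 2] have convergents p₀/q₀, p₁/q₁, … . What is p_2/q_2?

44/7

Using pₖ = aₖpₖ₋₁ + pₖ₋₂, qₖ = aₖqₖ₋₁ + qₖ₋₂ (with p₋₁=1, p₋₂=0, q₋₁=0, q₋₂=1):
  k=0: a=6, p=6, q=1
  k=1: a=3, p=19, q=3
  k=2: a=2, p=44, q=7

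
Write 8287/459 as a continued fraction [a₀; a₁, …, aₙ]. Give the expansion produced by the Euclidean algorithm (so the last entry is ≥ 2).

[18; 18, 2, 1, 3, 2]

8287 = 18*459 + 25
459 = 18*25 + 9
25 = 2*9 + 7
9 = 1*7 + 2
7 = 3*2 + 1
2 = 2*1 + 0  (stop)
So 8287/459 = [18; 18, 2, 1, 3, 2].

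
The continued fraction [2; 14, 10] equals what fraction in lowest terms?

Fold from the inside: start with 10/1.
  14 + 1/10 = 141/10
  2 + 10/141 = 292/141

292/141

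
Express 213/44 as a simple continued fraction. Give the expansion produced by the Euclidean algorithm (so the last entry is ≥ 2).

[4; 1, 5, 3, 2]

213 = 4·44 + 37
44 = 1·37 + 7
37 = 5·7 + 2
7 = 3·2 + 1
2 = 2·1 + 0  (stop)
So 213/44 = [4; 1, 5, 3, 2].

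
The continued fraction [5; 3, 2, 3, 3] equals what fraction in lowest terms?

418/79

Using pₖ = aₖpₖ₋₁ + pₖ₋₂ and qₖ = aₖqₖ₋₁ + qₖ₋₂:
  k=0: a=5, p=5, q=1
  k=1: a=3, p=16, q=3
  k=2: a=2, p=37, q=7
  k=3: a=3, p=127, q=24
  k=4: a=3, p=418, q=79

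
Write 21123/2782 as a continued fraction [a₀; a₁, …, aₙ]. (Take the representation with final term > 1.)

21123 = 7·2782 + 1649
2782 = 1·1649 + 1133
1649 = 1·1133 + 516
1133 = 2·516 + 101
516 = 5·101 + 11
101 = 9·11 + 2
11 = 5·2 + 1
2 = 2·1 + 0  (stop)
So 21123/2782 = [7; 1, 1, 2, 5, 9, 5, 2].

[7; 1, 1, 2, 5, 9, 5, 2]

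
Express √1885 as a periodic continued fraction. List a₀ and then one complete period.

a₀ = ⌊√1885⌋ = 43.
With m₀=0, d₀=1 and mₖ₊₁ = dₖaₖ − mₖ, dₖ₊₁ = (n − mₖ₊₁²)/dₖ, aₖ₊₁ = ⌊(a₀+mₖ₊₁)/dₖ₊₁⌋:
  k=1: m=43, d=36, a=2
  k=2: m=29, d=29, a=2
  k=3: m=29, d=36, a=2
  k=4: m=43, d=1, a=86
d=1 and a=2a₀=86 at k=4, so the next step gives (m, d) = (43, 36) again — its k=1 value — and the period has length 4.

[43; 2, 2, 2, 86]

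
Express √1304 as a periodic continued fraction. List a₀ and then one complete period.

a₀ = ⌊√1304⌋ = 36.
With m₀=0, d₀=1 and mₖ₊₁ = dₖaₖ − mₖ, dₖ₊₁ = (n − mₖ₊₁²)/dₖ, aₖ₊₁ = ⌊(a₀+mₖ₊₁)/dₖ₊₁⌋:
  k=1: m=36, d=8, a=9
  k=2: m=36, d=1, a=72
d=1 and a=2a₀=72 at k=2, so the next step gives (m, d) = (36, 8) again — its k=1 value — and the period has length 2.

[36; 9, 72]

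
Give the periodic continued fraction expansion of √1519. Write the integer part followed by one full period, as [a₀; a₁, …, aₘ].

[38; 1, 37, 1, 76]

a₀ = ⌊√1519⌋ = 38.
With m₀=0, d₀=1 and mₖ₊₁ = dₖaₖ − mₖ, dₖ₊₁ = (n − mₖ₊₁²)/dₖ, aₖ₊₁ = ⌊(a₀+mₖ₊₁)/dₖ₊₁⌋:
  k=1: m=38, d=75, a=1
  k=2: m=37, d=2, a=37
  k=3: m=37, d=75, a=1
  k=4: m=38, d=1, a=76
d=1 and a=2a₀=76 at k=4, so the next step gives (m, d) = (38, 75) again — its k=1 value — and the period has length 4.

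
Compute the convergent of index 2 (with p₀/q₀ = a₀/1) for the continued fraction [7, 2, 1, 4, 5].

22/3

Using pₖ = aₖpₖ₋₁ + pₖ₋₂, qₖ = aₖqₖ₋₁ + qₖ₋₂ (with p₋₁=1, p₋₂=0, q₋₁=0, q₋₂=1):
  k=0: a=7, p=7, q=1
  k=1: a=2, p=15, q=2
  k=2: a=1, p=22, q=3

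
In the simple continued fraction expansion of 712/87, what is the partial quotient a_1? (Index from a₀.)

712 = 8·87 + 16   →  a_0 = 8
87 = 5·16 + 7   →  a_1 = 5

5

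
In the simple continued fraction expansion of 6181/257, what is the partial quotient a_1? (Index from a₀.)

19

6181 = 24·257 + 13   →  a_0 = 24
257 = 19·13 + 10   →  a_1 = 19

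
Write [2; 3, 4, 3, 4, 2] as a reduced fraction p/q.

933/404

Using pₖ = aₖpₖ₋₁ + pₖ₋₂ and qₖ = aₖqₖ₋₁ + qₖ₋₂:
  k=0: a=2, p=2, q=1
  k=1: a=3, p=7, q=3
  k=2: a=4, p=30, q=13
  k=3: a=3, p=97, q=42
  k=4: a=4, p=418, q=181
  k=5: a=2, p=933, q=404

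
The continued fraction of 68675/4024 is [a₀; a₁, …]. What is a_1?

15

68675 = 17·4024 + 267   →  a_0 = 17
4024 = 15·267 + 19   →  a_1 = 15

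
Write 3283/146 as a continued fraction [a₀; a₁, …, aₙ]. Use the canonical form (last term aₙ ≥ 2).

[22; 2, 17, 1, 3]

3283 = 22·146 + 71
146 = 2·71 + 4
71 = 17·4 + 3
4 = 1·3 + 1
3 = 3·1 + 0  (stop)
So 3283/146 = [22; 2, 17, 1, 3].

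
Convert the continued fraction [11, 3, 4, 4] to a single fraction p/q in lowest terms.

Fold from the inside: start with 4/1.
  4 + 1/4 = 17/4
  3 + 4/17 = 55/17
  11 + 17/55 = 622/55

622/55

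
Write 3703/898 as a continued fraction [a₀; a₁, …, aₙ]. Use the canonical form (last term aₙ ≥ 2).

3703 = 4·898 + 111
898 = 8·111 + 10
111 = 11·10 + 1
10 = 10·1 + 0  (stop)
So 3703/898 = [4; 8, 11, 10].

[4; 8, 11, 10]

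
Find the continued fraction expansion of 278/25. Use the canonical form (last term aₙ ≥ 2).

[11; 8, 3]

278 = 11*25 + 3
25 = 8*3 + 1
3 = 3*1 + 0  (stop)
So 278/25 = [11; 8, 3].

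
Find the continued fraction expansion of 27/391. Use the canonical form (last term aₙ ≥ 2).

[0; 14, 2, 13]

27 = 0×391 + 27
391 = 14×27 + 13
27 = 2×13 + 1
13 = 13×1 + 0  (stop)
So 27/391 = [0; 14, 2, 13].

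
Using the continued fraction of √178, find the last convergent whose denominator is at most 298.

1601/120

√178 = [13; 2, 1, 12, 1, 2, 26, …] (period length 6).
Convergents:
  p_0/q_0 = 13/1
  p_1/q_1 = 27/2
  p_2/q_2 = 40/3
  p_3/q_3 = 507/38
  p_4/q_4 = 547/41
  p_5/q_5 = 1601/120
  p_6/q_6 = 42173/3161
q_5 = 120 ≤ 298 < 3161 = q_6, so the answer is 1601/120.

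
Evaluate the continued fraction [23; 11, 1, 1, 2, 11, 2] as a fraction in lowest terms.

Fold from the inside: start with 2/1.
  11 + 1/2 = 23/2
  2 + 2/23 = 48/23
  1 + 23/48 = 71/48
  1 + 48/71 = 119/71
  11 + 71/119 = 1380/119
  23 + 119/1380 = 31859/1380

31859/1380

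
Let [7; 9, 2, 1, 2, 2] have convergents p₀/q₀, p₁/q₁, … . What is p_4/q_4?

533/75

Using pₖ = aₖpₖ₋₁ + pₖ₋₂, qₖ = aₖqₖ₋₁ + qₖ₋₂ (with p₋₁=1, p₋₂=0, q₋₁=0, q₋₂=1):
  k=0: a=7, p=7, q=1
  k=1: a=9, p=64, q=9
  k=2: a=2, p=135, q=19
  k=3: a=1, p=199, q=28
  k=4: a=2, p=533, q=75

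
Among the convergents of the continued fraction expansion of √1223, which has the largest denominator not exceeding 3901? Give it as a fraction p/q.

√1223 = [34; 1, 33, 1, 68, …] (period length 4).
Convergents:
  p_0/q_0 = 34/1
  p_1/q_1 = 35/1
  p_2/q_2 = 1189/34
  p_3/q_3 = 1224/35
  p_4/q_4 = 84421/2414
  p_5/q_5 = 85645/2449
  p_6/q_6 = 2910706/83231
q_5 = 2449 ≤ 3901 < 83231 = q_6, so the answer is 85645/2449.

85645/2449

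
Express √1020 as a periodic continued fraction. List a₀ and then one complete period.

a₀ = ⌊√1020⌋ = 31.
With m₀=0, d₀=1 and mₖ₊₁ = dₖaₖ − mₖ, dₖ₊₁ = (n − mₖ₊₁²)/dₖ, aₖ₊₁ = ⌊(a₀+mₖ₊₁)/dₖ₊₁⌋:
  k=1: m=31, d=59, a=1
  k=2: m=28, d=4, a=14
  k=3: m=28, d=59, a=1
  k=4: m=31, d=1, a=62
d=1 and a=2a₀=62 at k=4, so the next step gives (m, d) = (31, 59) again — its k=1 value — and the period has length 4.

[31; 1, 14, 1, 62]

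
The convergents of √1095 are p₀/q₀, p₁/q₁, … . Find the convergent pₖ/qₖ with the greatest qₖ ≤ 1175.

√1095 = [33; 11, 66, …] (period length 2).
Convergents:
  p_0/q_0 = 33/1
  p_1/q_1 = 364/11
  p_2/q_2 = 24057/727
  p_3/q_3 = 264991/8008
q_2 = 727 ≤ 1175 < 8008 = q_3, so the answer is 24057/727.

24057/727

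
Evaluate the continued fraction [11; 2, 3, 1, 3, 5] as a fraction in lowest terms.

2048/179

Fold from the inside: start with 5/1.
  3 + 1/5 = 16/5
  1 + 5/16 = 21/16
  3 + 16/21 = 79/21
  2 + 21/79 = 179/79
  11 + 79/179 = 2048/179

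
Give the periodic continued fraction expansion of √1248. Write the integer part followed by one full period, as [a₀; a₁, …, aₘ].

[35; 3, 17, 3, 70]

a₀ = ⌊√1248⌋ = 35.
With m₀=0, d₀=1 and mₖ₊₁ = dₖaₖ − mₖ, dₖ₊₁ = (n − mₖ₊₁²)/dₖ, aₖ₊₁ = ⌊(a₀+mₖ₊₁)/dₖ₊₁⌋:
  k=1: m=35, d=23, a=3
  k=2: m=34, d=4, a=17
  k=3: m=34, d=23, a=3
  k=4: m=35, d=1, a=70
d=1 and a=2a₀=70 at k=4, so the next step gives (m, d) = (35, 23) again — its k=1 value — and the period has length 4.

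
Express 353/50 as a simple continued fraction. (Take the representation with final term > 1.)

353 = 7·50 + 3
50 = 16·3 + 2
3 = 1·2 + 1
2 = 2·1 + 0  (stop)
So 353/50 = [7; 16, 1, 2].

[7; 16, 1, 2]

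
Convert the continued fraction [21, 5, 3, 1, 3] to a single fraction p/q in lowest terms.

1674/79

Using pₖ = aₖpₖ₋₁ + pₖ₋₂ and qₖ = aₖqₖ₋₁ + qₖ₋₂:
  k=0: a=21, p=21, q=1
  k=1: a=5, p=106, q=5
  k=2: a=3, p=339, q=16
  k=3: a=1, p=445, q=21
  k=4: a=3, p=1674, q=79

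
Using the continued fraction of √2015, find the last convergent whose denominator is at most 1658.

√2015 = [44; 1, 7, 1, 88, …] (period length 4).
Convergents:
  p_0/q_0 = 44/1
  p_1/q_1 = 45/1
  p_2/q_2 = 359/8
  p_3/q_3 = 404/9
  p_4/q_4 = 35911/800
  p_5/q_5 = 36315/809
  p_6/q_6 = 290116/6463
q_5 = 809 ≤ 1658 < 6463 = q_6, so the answer is 36315/809.

36315/809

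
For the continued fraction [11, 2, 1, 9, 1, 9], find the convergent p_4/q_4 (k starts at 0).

363/32

Using pₖ = aₖpₖ₋₁ + pₖ₋₂, qₖ = aₖqₖ₋₁ + qₖ₋₂ (with p₋₁=1, p₋₂=0, q₋₁=0, q₋₂=1):
  k=0: a=11, p=11, q=1
  k=1: a=2, p=23, q=2
  k=2: a=1, p=34, q=3
  k=3: a=9, p=329, q=29
  k=4: a=1, p=363, q=32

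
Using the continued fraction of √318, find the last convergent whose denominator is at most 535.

3834/215

√318 = [17; 1, 4, 1, 34, …] (period length 4).
Convergents:
  p_0/q_0 = 17/1
  p_1/q_1 = 18/1
  p_2/q_2 = 89/5
  p_3/q_3 = 107/6
  p_4/q_4 = 3727/209
  p_5/q_5 = 3834/215
  p_6/q_6 = 19063/1069
q_5 = 215 ≤ 535 < 1069 = q_6, so the answer is 3834/215.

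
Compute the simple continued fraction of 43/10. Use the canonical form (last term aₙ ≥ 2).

[4; 3, 3]

43 = 4*10 + 3
10 = 3*3 + 1
3 = 3*1 + 0  (stop)
So 43/10 = [4; 3, 3].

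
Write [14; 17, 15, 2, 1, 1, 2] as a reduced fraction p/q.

47982/3413

Fold from the inside: start with 2/1.
  1 + 1/2 = 3/2
  1 + 2/3 = 5/3
  2 + 3/5 = 13/5
  15 + 5/13 = 200/13
  17 + 13/200 = 3413/200
  14 + 200/3413 = 47982/3413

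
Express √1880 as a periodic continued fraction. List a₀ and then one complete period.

[43; 2, 1, 3, 1, 2, 86]

a₀ = ⌊√1880⌋ = 43.
With m₀=0, d₀=1 and mₖ₊₁ = dₖaₖ − mₖ, dₖ₊₁ = (n − mₖ₊₁²)/dₖ, aₖ₊₁ = ⌊(a₀+mₖ₊₁)/dₖ₊₁⌋:
  k=1: m=43, d=31, a=2
  k=2: m=19, d=49, a=1
  k=3: m=30, d=20, a=3
  k=4: m=30, d=49, a=1
  k=5: m=19, d=31, a=2
  k=6: m=43, d=1, a=86
d=1 and a=2a₀=86 at k=6, so the next step gives (m, d) = (43, 31) again — its k=1 value — and the period has length 6.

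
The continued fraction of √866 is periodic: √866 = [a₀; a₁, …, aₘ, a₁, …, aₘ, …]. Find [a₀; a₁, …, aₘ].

a₀ = ⌊√866⌋ = 29.
With m₀=0, d₀=1 and mₖ₊₁ = dₖaₖ − mₖ, dₖ₊₁ = (n − mₖ₊₁²)/dₖ, aₖ₊₁ = ⌊(a₀+mₖ₊₁)/dₖ₊₁⌋:
  k=1: m=29, d=25, a=2
  k=2: m=21, d=17, a=2
  k=3: m=13, d=41, a=1
  k=4: m=28, d=2, a=28
  k=5: m=28, d=41, a=1
  k=6: m=13, d=17, a=2
  k=7: m=21, d=25, a=2
  k=8: m=29, d=1, a=58
d=1 and a=2a₀=58 at k=8, so the next step gives (m, d) = (29, 25) again — its k=1 value — and the period has length 8.

[29; 2, 2, 1, 28, 1, 2, 2, 58]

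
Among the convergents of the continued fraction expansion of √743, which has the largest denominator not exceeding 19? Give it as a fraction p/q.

√743 = [27; 3, 1, 7, 27, 7, 1, 3, 54, …] (period length 8).
Convergents:
  p_0/q_0 = 27/1
  p_1/q_1 = 82/3
  p_2/q_2 = 109/4
  p_3/q_3 = 845/31
q_2 = 4 ≤ 19 < 31 = q_3, so the answer is 109/4.

109/4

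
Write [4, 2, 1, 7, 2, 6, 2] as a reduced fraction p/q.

2969/683

Using pₖ = aₖpₖ₋₁ + pₖ₋₂ and qₖ = aₖqₖ₋₁ + qₖ₋₂:
  k=0: a=4, p=4, q=1
  k=1: a=2, p=9, q=2
  k=2: a=1, p=13, q=3
  k=3: a=7, p=100, q=23
  k=4: a=2, p=213, q=49
  k=5: a=6, p=1378, q=317
  k=6: a=2, p=2969, q=683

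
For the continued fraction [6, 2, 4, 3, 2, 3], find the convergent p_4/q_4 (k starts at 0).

Using pₖ = aₖpₖ₋₁ + pₖ₋₂, qₖ = aₖqₖ₋₁ + qₖ₋₂ (with p₋₁=1, p₋₂=0, q₋₁=0, q₋₂=1):
  k=0: a=6, p=6, q=1
  k=1: a=2, p=13, q=2
  k=2: a=4, p=58, q=9
  k=3: a=3, p=187, q=29
  k=4: a=2, p=432, q=67

432/67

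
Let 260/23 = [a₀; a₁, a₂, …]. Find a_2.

260 = 11·23 + 7   →  a_0 = 11
23 = 3·7 + 2   →  a_1 = 3
7 = 3·2 + 1   →  a_2 = 3

3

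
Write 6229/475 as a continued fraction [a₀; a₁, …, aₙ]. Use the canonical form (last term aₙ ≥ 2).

[13; 8, 1, 3, 1, 10]

6229 = 13·475 + 54
475 = 8·54 + 43
54 = 1·43 + 11
43 = 3·11 + 10
11 = 1·10 + 1
10 = 10·1 + 0  (stop)
So 6229/475 = [13; 8, 1, 3, 1, 10].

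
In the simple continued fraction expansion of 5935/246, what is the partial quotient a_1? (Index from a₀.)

7

5935 = 24·246 + 31   →  a_0 = 24
246 = 7·31 + 29   →  a_1 = 7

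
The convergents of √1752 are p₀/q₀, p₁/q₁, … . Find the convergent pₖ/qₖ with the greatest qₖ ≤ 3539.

147127/3515

√1752 = [41; 1, 5, 1, 82, …] (period length 4).
Convergents:
  p_0/q_0 = 41/1
  p_1/q_1 = 42/1
  p_2/q_2 = 251/6
  p_3/q_3 = 293/7
  p_4/q_4 = 24277/580
  p_5/q_5 = 24570/587
  p_6/q_6 = 147127/3515
  p_7/q_7 = 171697/4102
q_6 = 3515 ≤ 3539 < 4102 = q_7, so the answer is 147127/3515.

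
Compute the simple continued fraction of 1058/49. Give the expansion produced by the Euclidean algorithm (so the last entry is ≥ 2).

[21; 1, 1, 2, 4, 2]

1058 = 21*49 + 29
49 = 1*29 + 20
29 = 1*20 + 9
20 = 2*9 + 2
9 = 4*2 + 1
2 = 2*1 + 0  (stop)
So 1058/49 = [21; 1, 1, 2, 4, 2].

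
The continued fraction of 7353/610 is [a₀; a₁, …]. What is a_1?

7353 = 12·610 + 33   →  a_0 = 12
610 = 18·33 + 16   →  a_1 = 18

18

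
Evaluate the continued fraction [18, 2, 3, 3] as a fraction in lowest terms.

Using pₖ = aₖpₖ₋₁ + pₖ₋₂ and qₖ = aₖqₖ₋₁ + qₖ₋₂:
  k=0: a=18, p=18, q=1
  k=1: a=2, p=37, q=2
  k=2: a=3, p=129, q=7
  k=3: a=3, p=424, q=23

424/23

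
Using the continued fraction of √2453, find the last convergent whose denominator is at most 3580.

√2453 = [49; 1, 1, 8, 1, 1, 98, …] (period length 6).
Convergents:
  p_0/q_0 = 49/1
  p_1/q_1 = 50/1
  p_2/q_2 = 99/2
  p_3/q_3 = 842/17
  p_4/q_4 = 941/19
  p_5/q_5 = 1783/36
  p_6/q_6 = 175675/3547
  p_7/q_7 = 177458/3583
q_6 = 3547 ≤ 3580 < 3583 = q_7, so the answer is 175675/3547.

175675/3547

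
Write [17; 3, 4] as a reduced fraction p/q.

Fold from the inside: start with 4/1.
  3 + 1/4 = 13/4
  17 + 4/13 = 225/13

225/13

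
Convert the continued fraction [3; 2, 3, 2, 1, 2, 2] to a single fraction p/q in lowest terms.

Fold from the inside: start with 2/1.
  2 + 1/2 = 5/2
  1 + 2/5 = 7/5
  2 + 5/7 = 19/7
  3 + 7/19 = 64/19
  2 + 19/64 = 147/64
  3 + 64/147 = 505/147

505/147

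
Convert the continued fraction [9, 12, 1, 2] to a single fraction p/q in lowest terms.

Using pₖ = aₖpₖ₋₁ + pₖ₋₂ and qₖ = aₖqₖ₋₁ + qₖ₋₂:
  k=0: a=9, p=9, q=1
  k=1: a=12, p=109, q=12
  k=2: a=1, p=118, q=13
  k=3: a=2, p=345, q=38

345/38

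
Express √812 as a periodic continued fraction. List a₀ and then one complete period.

[28; 2, 56]

a₀ = ⌊√812⌋ = 28.
With m₀=0, d₀=1 and mₖ₊₁ = dₖaₖ − mₖ, dₖ₊₁ = (n − mₖ₊₁²)/dₖ, aₖ₊₁ = ⌊(a₀+mₖ₊₁)/dₖ₊₁⌋:
  k=1: m=28, d=28, a=2
  k=2: m=28, d=1, a=56
d=1 and a=2a₀=56 at k=2, so the next step gives (m, d) = (28, 28) again — its k=1 value — and the period has length 2.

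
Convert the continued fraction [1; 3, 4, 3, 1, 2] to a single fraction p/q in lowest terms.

199/152

Fold from the inside: start with 2/1.
  1 + 1/2 = 3/2
  3 + 2/3 = 11/3
  4 + 3/11 = 47/11
  3 + 11/47 = 152/47
  1 + 47/152 = 199/152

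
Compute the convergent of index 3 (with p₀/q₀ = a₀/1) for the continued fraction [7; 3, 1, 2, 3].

Using pₖ = aₖpₖ₋₁ + pₖ₋₂, qₖ = aₖqₖ₋₁ + qₖ₋₂ (with p₋₁=1, p₋₂=0, q₋₁=0, q₋₂=1):
  k=0: a=7, p=7, q=1
  k=1: a=3, p=22, q=3
  k=2: a=1, p=29, q=4
  k=3: a=2, p=80, q=11

80/11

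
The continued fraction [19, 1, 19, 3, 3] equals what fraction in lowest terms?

4050/203

Using pₖ = aₖpₖ₋₁ + pₖ₋₂ and qₖ = aₖqₖ₋₁ + qₖ₋₂:
  k=0: a=19, p=19, q=1
  k=1: a=1, p=20, q=1
  k=2: a=19, p=399, q=20
  k=3: a=3, p=1217, q=61
  k=4: a=3, p=4050, q=203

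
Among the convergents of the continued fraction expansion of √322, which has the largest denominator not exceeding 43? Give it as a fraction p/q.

323/18

√322 = [17; 1, 16, 1, 34, …] (period length 4).
Convergents:
  p_0/q_0 = 17/1
  p_1/q_1 = 18/1
  p_2/q_2 = 305/17
  p_3/q_3 = 323/18
  p_4/q_4 = 11287/629
q_3 = 18 ≤ 43 < 629 = q_4, so the answer is 323/18.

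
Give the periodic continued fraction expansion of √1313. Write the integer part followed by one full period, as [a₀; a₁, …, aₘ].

a₀ = ⌊√1313⌋ = 36.
With m₀=0, d₀=1 and mₖ₊₁ = dₖaₖ − mₖ, dₖ₊₁ = (n − mₖ₊₁²)/dₖ, aₖ₊₁ = ⌊(a₀+mₖ₊₁)/dₖ₊₁⌋:
  k=1: m=36, d=17, a=4
  k=2: m=32, d=17, a=4
  k=3: m=36, d=1, a=72
d=1 and a=2a₀=72 at k=3, so the next step gives (m, d) = (36, 17) again — its k=1 value — and the period has length 3.

[36; 4, 4, 72]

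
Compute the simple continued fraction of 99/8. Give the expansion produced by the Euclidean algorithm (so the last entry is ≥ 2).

99 = 12·8 + 3
8 = 2·3 + 2
3 = 1·2 + 1
2 = 2·1 + 0  (stop)
So 99/8 = [12; 2, 1, 2].

[12; 2, 1, 2]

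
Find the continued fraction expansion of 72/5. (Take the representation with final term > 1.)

[14; 2, 2]

72 = 14·5 + 2
5 = 2·2 + 1
2 = 2·1 + 0  (stop)
So 72/5 = [14; 2, 2].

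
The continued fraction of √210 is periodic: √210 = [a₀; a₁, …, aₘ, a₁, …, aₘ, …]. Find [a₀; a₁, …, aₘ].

a₀ = ⌊√210⌋ = 14.
With m₀=0, d₀=1 and mₖ₊₁ = dₖaₖ − mₖ, dₖ₊₁ = (n − mₖ₊₁²)/dₖ, aₖ₊₁ = ⌊(a₀+mₖ₊₁)/dₖ₊₁⌋:
  k=1: m=14, d=14, a=2
  k=2: m=14, d=1, a=28
d=1 and a=2a₀=28 at k=2, so the next step gives (m, d) = (14, 14) again — its k=1 value — and the period has length 2.

[14; 2, 28]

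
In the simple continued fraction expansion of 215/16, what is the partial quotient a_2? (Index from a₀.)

3

215 = 13·16 + 7   →  a_0 = 13
16 = 2·7 + 2   →  a_1 = 2
7 = 3·2 + 1   →  a_2 = 3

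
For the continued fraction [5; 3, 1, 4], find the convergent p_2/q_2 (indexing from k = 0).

21/4

Using pₖ = aₖpₖ₋₁ + pₖ₋₂, qₖ = aₖqₖ₋₁ + qₖ₋₂ (with p₋₁=1, p₋₂=0, q₋₁=0, q₋₂=1):
  k=0: a=5, p=5, q=1
  k=1: a=3, p=16, q=3
  k=2: a=1, p=21, q=4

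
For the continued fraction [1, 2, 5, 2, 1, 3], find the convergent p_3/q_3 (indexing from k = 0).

35/24

Using pₖ = aₖpₖ₋₁ + pₖ₋₂, qₖ = aₖqₖ₋₁ + qₖ₋₂ (with p₋₁=1, p₋₂=0, q₋₁=0, q₋₂=1):
  k=0: a=1, p=1, q=1
  k=1: a=2, p=3, q=2
  k=2: a=5, p=16, q=11
  k=3: a=2, p=35, q=24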